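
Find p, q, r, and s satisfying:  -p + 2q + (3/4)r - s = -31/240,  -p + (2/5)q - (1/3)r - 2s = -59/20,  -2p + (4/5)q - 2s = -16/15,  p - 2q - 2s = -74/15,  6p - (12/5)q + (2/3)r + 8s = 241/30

Row-reduce the augmented matrix:
R1 ← R1 / (-1).
R2 ← R2 + 1·R1.
R3 ← R3 + 2·R1.
R4 ← R4 − 1·R1.
R5 ← R5 − 6·R1.
R2 ← R2 / (-8/5).
R1 ← R1 + 2·R2.
R3 ← R3 + 16/5·R2.
R5 ← R5 − 48/5·R2.
R3 ← R3 / (2/3).
R1 ← R1 − 29/48·R3.
R2 ← R2 − 65/96·R3.
R4 ← R4 − 3/4·R3.
R5 ← R5 + 4/3·R3.
R4 ← R4 / (-21/4).
R1 ← R1 − 7/16·R4.
R2 ← R2 + 45/32·R4.
R3 ← R3 − 3·R4.
R5 reduces to 0 = 0, so the extra equation is consistent.
Reading off the reduced rows gives p = -8/5, q = -1/3, r = 5/4, s = 2.

p = -8/5, q = -1/3, r = 5/4, s = 2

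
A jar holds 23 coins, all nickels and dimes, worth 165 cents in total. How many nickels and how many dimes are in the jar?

nickels: 13, dimes: 10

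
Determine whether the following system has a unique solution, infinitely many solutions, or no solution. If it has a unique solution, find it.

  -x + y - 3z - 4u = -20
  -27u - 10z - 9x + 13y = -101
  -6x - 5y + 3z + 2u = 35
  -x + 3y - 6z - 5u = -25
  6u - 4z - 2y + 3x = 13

x = -5, y = 2, z = 1, u = 6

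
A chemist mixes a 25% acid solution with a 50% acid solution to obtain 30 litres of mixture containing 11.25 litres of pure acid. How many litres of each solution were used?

Let a = litres of solution A, b = litres of solution B.
  a + b = 30
  (1/4)a + (1/2)b = 45/4
Row-reduce the augmented matrix:
R2 ← R2 − 1/4·R1.
R2 ← R2 / (1/4).
R1 ← R1 − 1·R2.
Reading off the reduced rows gives a = 15, b = 15.

litres of solution A: 15, litres of solution B: 15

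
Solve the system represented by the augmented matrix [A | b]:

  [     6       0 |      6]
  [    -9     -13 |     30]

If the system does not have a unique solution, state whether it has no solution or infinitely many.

x_1 = 1, x_2 = -3

Row-reduce the augmented matrix:
R1 ← R1 / (6).
R2 ← R2 + 9·R1.
R2 ← R2 / (-13).
Reading off the reduced rows gives x_1 = 1, x_2 = -3.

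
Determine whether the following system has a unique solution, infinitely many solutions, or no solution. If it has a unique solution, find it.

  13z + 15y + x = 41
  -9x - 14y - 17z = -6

infinitely many solutions

Row-reduce:
R2 ← R2 + 9·R1.
R2 ← R2 / (121).
R1 ← R1 − 15·R2.
Rank is 2 with 3 unknowns, leaving z free.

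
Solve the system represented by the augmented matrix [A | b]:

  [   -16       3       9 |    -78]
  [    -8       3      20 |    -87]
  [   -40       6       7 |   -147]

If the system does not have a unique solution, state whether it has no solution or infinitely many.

infinitely many solutions

Row-reduce:
R1 ← R1 / (-16).
R2 ← R2 + 8·R1.
R3 ← R3 + 40·R1.
R2 ← R2 / (3/2).
R1 ← R1 + 3/16·R2.
R3 ← R3 + 3/2·R2.
Rank is 2 with 3 unknowns, leaving x_3 free.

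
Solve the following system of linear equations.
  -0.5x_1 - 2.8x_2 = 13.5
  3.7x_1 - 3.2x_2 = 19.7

Row-reduce the augmented matrix:
R1 ← R1 / (-1/2).
R2 ← R2 − 37/10·R1.
R2 ← R2 / (-598/25).
R1 ← R1 − 28/5·R2.
Reading off the reduced rows gives x_1 = 1, x_2 = -5.

x_1 = 1, x_2 = -5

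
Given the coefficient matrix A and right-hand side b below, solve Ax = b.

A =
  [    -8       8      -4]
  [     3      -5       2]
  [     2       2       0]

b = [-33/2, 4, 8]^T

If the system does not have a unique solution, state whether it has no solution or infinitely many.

Row-reduce:
R1 ← R1 / (-8).
R2 ← R2 − 3·R1.
R3 ← R3 − 2·R1.
R2 ← R2 / (-2).
R1 ← R1 + 1·R2.
R3 ← R3 − 4·R2.
Row 3 reduces to 0 = -1/2, a contradiction. The system is inconsistent.

no solution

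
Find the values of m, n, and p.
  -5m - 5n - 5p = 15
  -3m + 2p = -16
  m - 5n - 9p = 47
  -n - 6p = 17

Row-reduce the augmented matrix:
R1 ← R1 / (-5).
R2 ← R2 + 3·R1.
R3 ← R3 − 1·R1.
R2 ← R2 / (3).
R1 ← R1 − 1·R2.
R3 ← R3 + 6·R2.
R4 ← R4 + 1·R2.
Swap R3 and R4.
R3 ← R3 / (-13/3).
R1 ← R1 + 2/3·R3.
R2 ← R2 − 5/3·R3.
R4 reduces to 0 = 0, so the extra equation is consistent.
Reading off the reduced rows gives m = 4, n = -5, p = -2.

m = 4, n = -5, p = -2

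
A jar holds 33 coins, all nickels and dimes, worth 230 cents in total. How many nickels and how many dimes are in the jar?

nickels: 20, dimes: 13

Let n = nickels, d = dimes.
  n + d = 33
  5n + 10d = 230
Row-reduce the augmented matrix:
R2 ← R2 − 5·R1.
R2 ← R2 / (5).
R1 ← R1 − 1·R2.
Reading off the reduced rows gives n = 20, d = 13.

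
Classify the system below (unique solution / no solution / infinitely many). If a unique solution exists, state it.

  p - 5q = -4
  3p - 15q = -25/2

Row-reduce:
R2 ← R2 − 3·R1.
Row 2 reduces to 0 = -1/2, a contradiction. The system is inconsistent.

no solution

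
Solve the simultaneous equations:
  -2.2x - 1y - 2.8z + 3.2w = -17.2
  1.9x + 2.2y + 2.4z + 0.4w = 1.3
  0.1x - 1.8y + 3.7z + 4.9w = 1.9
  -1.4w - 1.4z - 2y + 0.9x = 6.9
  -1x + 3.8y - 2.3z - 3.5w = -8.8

Row-reduce the augmented matrix:
R1 ← R1 / (-11/5).
R2 ← R2 − 19/10·R1.
R3 ← R3 − 1/10·R1.
R4 ← R4 − 9/10·R1.
R5 ← R5 + 1·R1.
R2 ← R2 / (147/110).
R1 ← R1 − 5/11·R2.
R3 ← R3 + 203/110·R2.
R4 ← R4 + 53/22·R2.
R5 ← R5 − 234/55·R2.
R3 ← R3 / (149/42).
R1 ← R1 − 188/147·R3.
R2 ← R2 + 2/147·R3.
R4 ← R4 + 379/147·R3.
R5 ← R5 + 95/98·R3.
R4 ← R4 / (64948/5215).
R1 ← R1 + 30896/5215·R4.
R2 ← R2 − 12534/5215·R4.
R3 ← R3 − 1977/745·R4.
R5 ← R5 + 64948/5215·R4.
R5 reduces to 0 = 0, so the extra equation is consistent.
Reading off the reduced rows gives x = 1, y = -3, z = 3, w = -3.

x = 1, y = -3, z = 3, w = -3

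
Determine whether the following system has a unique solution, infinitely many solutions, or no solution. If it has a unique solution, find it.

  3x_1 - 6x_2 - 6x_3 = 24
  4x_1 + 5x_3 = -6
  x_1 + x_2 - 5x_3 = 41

Row-reduce the augmented matrix:
R1 ← R1 / (3).
R2 ← R2 − 4·R1.
R3 ← R3 − 1·R1.
R2 ← R2 / (8).
R1 ← R1 + 2·R2.
R3 ← R3 − 3·R2.
R3 ← R3 / (-63/8).
R1 ← R1 − 5/4·R3.
R2 ← R2 − 13/8·R3.
Reading off the reduced rows gives x_1 = 6, x_2 = 5, x_3 = -6.

x_1 = 6, x_2 = 5, x_3 = -6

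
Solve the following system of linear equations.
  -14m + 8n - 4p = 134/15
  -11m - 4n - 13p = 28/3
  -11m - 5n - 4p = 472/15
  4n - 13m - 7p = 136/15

Row-reduce the augmented matrix:
R1 ← R1 / (-14).
R2 ← R2 + 11·R1.
R3 ← R3 + 11·R1.
R4 ← R4 + 13·R1.
R2 ← R2 / (-72/7).
R1 ← R1 + 4/7·R2.
R3 ← R3 + 79/7·R2.
R4 ← R4 + 24/7·R2.
R3 ← R3 / (239/24).
R1 ← R1 − 5/6·R3.
R2 ← R2 − 23/24·R3.
R4 reduces to 0 = 0, so the extra equation is consistent.
Reading off the reduced rows gives m = -13/5, n = -7/3, p = 11/5.

m = -13/5, n = -7/3, p = 11/5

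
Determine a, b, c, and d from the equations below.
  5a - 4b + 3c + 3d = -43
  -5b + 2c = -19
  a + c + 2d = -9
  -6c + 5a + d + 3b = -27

Row-reduce the augmented matrix:
R1 ← R1 / (5).
R3 ← R3 − 1·R1.
R4 ← R4 − 5·R1.
R2 ← R2 / (-5).
R1 ← R1 + 4/5·R2.
R3 ← R3 − 4/5·R2.
R4 ← R4 − 7·R2.
R3 ← R3 / (18/25).
R1 ← R1 − 7/25·R3.
R2 ← R2 + 2/5·R3.
R4 ← R4 + 31/5·R3.
R4 ← R4 / (181/18).
R1 ← R1 − 1/18·R4.
R2 ← R2 − 7/9·R4.
R3 ← R3 − 35/18·R4.
Reading off the reduced rows gives a = -4, b = 5, c = 3, d = -4.

a = -4, b = 5, c = 3, d = -4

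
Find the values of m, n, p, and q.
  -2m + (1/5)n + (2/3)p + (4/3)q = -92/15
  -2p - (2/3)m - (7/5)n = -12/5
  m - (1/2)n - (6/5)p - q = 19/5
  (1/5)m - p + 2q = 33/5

m = 3, n = 6, p = -4, q = 1

Row-reduce the augmented matrix:
R1 ← R1 / (-2).
R2 ← R2 + 2/3·R1.
R3 ← R3 − 1·R1.
R4 ← R4 − 1/5·R1.
R2 ← R2 / (-22/15).
R1 ← R1 + 1/10·R2.
R3 ← R3 + 2/5·R2.
R4 ← R4 − 1/50·R2.
R3 ← R3 / (-43/165).
R1 ← R1 + 2/11·R3.
R2 ← R2 − 50/33·R3.
R4 ← R4 + 53/55·R3.
R4 ← R4 / (626/215).
R1 ← R1 + 21/43·R4.
R2 ← R2 + 40/43·R4.
R3 ← R3 − 35/43·R4.
Reading off the reduced rows gives m = 3, n = 6, p = -4, q = 1.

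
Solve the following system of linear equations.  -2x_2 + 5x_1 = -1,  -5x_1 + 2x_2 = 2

no solution

Row-reduce:
R1 ← R1 / (5).
R2 ← R2 + 5·R1.
Row 2 reduces to 0 = 1, a contradiction. The system is inconsistent.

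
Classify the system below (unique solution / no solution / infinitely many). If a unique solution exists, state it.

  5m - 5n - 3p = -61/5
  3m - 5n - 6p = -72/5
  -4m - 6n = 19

m = -5/2, n = -3/2, p = 12/5

Row-reduce the augmented matrix:
R1 ← R1 / (5).
R2 ← R2 − 3·R1.
R3 ← R3 + 4·R1.
R2 ← R2 / (-2).
R1 ← R1 + 1·R2.
R3 ← R3 + 10·R2.
R3 ← R3 / (93/5).
R1 ← R1 − 3/2·R3.
R2 ← R2 − 21/10·R3.
Reading off the reduced rows gives m = -5/2, n = -3/2, p = 12/5.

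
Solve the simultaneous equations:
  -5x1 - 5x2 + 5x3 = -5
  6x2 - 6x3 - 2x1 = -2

infinitely many solutions

Row-reduce:
R1 ← R1 / (-5).
R2 ← R2 + 2·R1.
R2 ← R2 / (8).
R1 ← R1 − 1·R2.
Rank is 2 with 3 unknowns, leaving x3 free.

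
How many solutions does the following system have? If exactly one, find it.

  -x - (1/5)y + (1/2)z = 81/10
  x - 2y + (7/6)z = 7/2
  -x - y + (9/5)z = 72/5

x = -6, y = -3, z = 3

Row-reduce the augmented matrix:
R1 ← R1 / (-1).
R2 ← R2 − 1·R1.
R3 ← R3 + 1·R1.
R2 ← R2 / (-11/5).
R1 ← R1 − 1/5·R2.
R3 ← R3 + 4/5·R2.
R3 ← R3 / (229/330).
R1 ← R1 + 23/66·R3.
R2 ← R2 + 25/33·R3.
Reading off the reduced rows gives x = -6, y = -3, z = 3.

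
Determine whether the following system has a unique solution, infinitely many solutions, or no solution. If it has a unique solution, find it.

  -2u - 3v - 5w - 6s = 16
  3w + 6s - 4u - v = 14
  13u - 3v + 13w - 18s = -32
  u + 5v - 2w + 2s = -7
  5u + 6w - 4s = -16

u = -6, v = 1, w = 1, s = -2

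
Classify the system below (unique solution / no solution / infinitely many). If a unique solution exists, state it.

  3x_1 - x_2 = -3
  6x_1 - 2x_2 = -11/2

no solution

Row-reduce:
R1 ← R1 / (3).
R2 ← R2 − 6·R1.
Row 2 reduces to 0 = 1/2, a contradiction. The system is inconsistent.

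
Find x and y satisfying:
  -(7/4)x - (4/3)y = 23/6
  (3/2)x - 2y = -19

Row-reduce the augmented matrix:
R1 ← R1 / (-7/4).
R2 ← R2 − 3/2·R1.
R2 ← R2 / (-22/7).
R1 ← R1 − 16/21·R2.
Reading off the reduced rows gives x = -6, y = 5.

x = -6, y = 5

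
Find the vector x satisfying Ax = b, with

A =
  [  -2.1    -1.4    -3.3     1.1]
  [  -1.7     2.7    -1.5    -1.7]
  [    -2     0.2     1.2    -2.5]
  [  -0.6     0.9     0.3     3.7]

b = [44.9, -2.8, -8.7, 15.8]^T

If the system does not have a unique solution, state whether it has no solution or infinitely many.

Row-reduce the augmented matrix:
R1 ← R1 / (-21/10).
R2 ← R2 + 17/10·R1.
R3 ← R3 + 2·R1.
R4 ← R4 + 3/5·R1.
R2 ← R2 / (23/6).
R1 ← R1 − 2/3·R2.
R3 ← R3 − 23/15·R2.
R4 ← R4 − 13/10·R2.
R3 ← R3 / (678/175).
R1 ← R1 − 1101/805·R3.
R2 ← R2 − 246/805·R3.
R4 ← R4 − 6807/8050·R3.
R4 ← R4 / (500293/103960).
R1 ← R1 − 8455/10396·R4.
R2 ← R2 + 2483/5198·R4.
R3 ← R3 + 293/452·R4.
Reading off the reduced rows gives x_1 = -6, x_2 = -5, x_3 = -6, x_4 = 5.

x_1 = -6, x_2 = -5, x_3 = -6, x_4 = 5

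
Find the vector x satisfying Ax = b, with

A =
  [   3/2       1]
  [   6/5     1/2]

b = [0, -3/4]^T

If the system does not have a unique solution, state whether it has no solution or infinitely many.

From equation 1: x_2 = 0 − 3/2·x_1.
Substitute into equation 2 and solve: x_1 = -5/3.
Then x_2 = 5/2.

x_1 = -5/3, x_2 = 5/2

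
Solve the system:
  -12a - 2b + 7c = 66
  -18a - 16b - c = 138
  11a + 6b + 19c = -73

a = -5, b = -3, c = 0

Row-reduce the augmented matrix:
R1 ← R1 / (-12).
R2 ← R2 + 18·R1.
R3 ← R3 − 11·R1.
R2 ← R2 / (-13).
R1 ← R1 − 1/6·R2.
R3 ← R3 − 25/6·R2.
R3 ← R3 / (565/26).
R1 ← R1 + 19/26·R3.
R2 ← R2 − 23/26·R3.
Reading off the reduced rows gives a = -5, b = -3, c = 0.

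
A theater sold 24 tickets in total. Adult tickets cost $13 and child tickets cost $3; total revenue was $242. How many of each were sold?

Let a = adult tickets, c = child tickets.
  a + c = 24
  13a + 3c = 242
Row-reduce the augmented matrix:
R2 ← R2 − 13·R1.
R2 ← R2 / (-10).
R1 ← R1 − 1·R2.
Reading off the reduced rows gives a = 17, c = 7.

adult tickets: 17, child tickets: 7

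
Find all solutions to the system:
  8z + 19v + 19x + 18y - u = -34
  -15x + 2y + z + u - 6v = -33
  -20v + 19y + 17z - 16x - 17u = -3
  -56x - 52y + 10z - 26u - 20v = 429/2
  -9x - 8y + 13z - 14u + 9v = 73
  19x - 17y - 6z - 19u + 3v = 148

no solution

Row-reduce:
R1 ← R1 / (19).
R2 ← R2 + 15·R1.
R3 ← R3 + 16·R1.
R4 ← R4 + 56·R1.
R5 ← R5 + 9·R1.
R6 ← R6 − 19·R1.
R2 ← R2 / (308/19).
R1 ← R1 − 18/19·R2.
R3 ← R3 − 649/19·R2.
R4 ← R4 − 20/19·R2.
R5 ← R5 − 10/19·R2.
R6 ← R6 + 35·R2.
R3 ← R3 / (233/28).
R1 ← R1 + 1/154·R3.
R2 ← R2 − 139/308·R3.
R4 ← R4 − 2549/77·R3.
R5 ← R5 − 2549/154·R3.
R6 ← R6 − 79/44·R3.
R4 ← R4 / (112214/2563).
R1 ← R1 + 203/2563·R4.
R2 ← R2 − 2575/2563·R4.
R3 ← R3 + 512/233·R4.
R5 ← R5 − 56107/2563·R4.
R6 ← R6 + 34857/2563·R4.
Swap R5 and R6.
R5 ← R5 / (2679978/56107).
R1 ← R1 − 38458/56107·R5.
R2 ← R2 + 62190/56107·R5.
R3 ← R3 − 202151/56107·R5.
R4 ← R4 − 162457/56107·R5.
Row 6 reduces to 0 = -1/4, a contradiction. The system is inconsistent.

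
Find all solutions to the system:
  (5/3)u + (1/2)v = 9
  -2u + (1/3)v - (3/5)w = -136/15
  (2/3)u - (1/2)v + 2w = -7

Row-reduce the augmented matrix:
R1 ← R1 / (5/3).
R2 ← R2 + 2·R1.
R3 ← R3 − 2/3·R1.
R2 ← R2 / (14/15).
R1 ← R1 − 3/10·R2.
R3 ← R3 + 7/10·R2.
R3 ← R3 / (31/20).
R1 ← R1 − 27/140·R3.
R2 ← R2 + 9/14·R3.
Reading off the reduced rows gives u = 6, v = -2, w = -6.

u = 6, v = -2, w = -6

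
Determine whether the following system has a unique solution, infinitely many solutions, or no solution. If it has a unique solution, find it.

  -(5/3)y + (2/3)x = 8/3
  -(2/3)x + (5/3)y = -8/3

infinitely many solutions

Row-reduce:
R1 ← R1 / (2/3).
R2 ← R2 + 2/3·R1.
Rank is 1 with 2 unknowns, leaving y free.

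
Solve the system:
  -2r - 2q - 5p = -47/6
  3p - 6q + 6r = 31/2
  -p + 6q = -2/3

p = 2/3, q = 0, r = 9/4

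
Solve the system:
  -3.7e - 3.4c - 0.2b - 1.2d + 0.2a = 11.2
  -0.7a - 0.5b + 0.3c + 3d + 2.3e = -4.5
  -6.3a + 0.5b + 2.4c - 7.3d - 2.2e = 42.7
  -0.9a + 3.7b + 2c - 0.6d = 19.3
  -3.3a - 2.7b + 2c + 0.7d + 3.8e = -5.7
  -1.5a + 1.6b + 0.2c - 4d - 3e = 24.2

a = -6, b = 3, c = 2, d = 2, e = -6

Row-reduce the augmented matrix:
R1 ← R1 / (1/5).
R2 ← R2 + 7/10·R1.
R3 ← R3 + 63/10·R1.
R4 ← R4 + 9/10·R1.
R5 ← R5 + 33/10·R1.
R6 ← R6 + 3/2·R1.
R2 ← R2 / (-6/5).
R1 ← R1 + 1·R2.
R3 ← R3 + 29/5·R2.
R4 ← R4 − 14/5·R2.
R5 ← R5 + 6·R2.
R6 ← R6 − 1/10·R2.
R3 ← R3 / (-1459/30).
R1 ← R1 + 22/3·R3.
R2 ← R2 − 29/3·R3.
R4 ← R4 + 1211/30·R3.
R5 ← R5 − 39/10·R3.
R6 ← R6 + 394/15·R3.
R4 ← R4 / (347531/14590).
R1 ← R1 − 1351/1459·R4.
R2 ← R2 + 9938/1459·R4.
R3 ← R3 − 1179/1459·R4.
R5 ← R5 + 23711/1459·R4.
R6 ← R6 − 23711/2918·R4.
R5 ← R5 / (5401907/13901240).
R1 ← R1 + 106109/2780248·R5.
R2 ← R2 + 1102197/2780248·R5.
R3 ← R3 − 311679/347531·R5.
R4 ← R4 − 836861/1390124·R5.
R6 ← R6 + 5401907/27802480·R5.
R6 reduces to 0 = 0, so the extra equation is consistent.
Reading off the reduced rows gives a = -6, b = 3, c = 2, d = 2, e = -6.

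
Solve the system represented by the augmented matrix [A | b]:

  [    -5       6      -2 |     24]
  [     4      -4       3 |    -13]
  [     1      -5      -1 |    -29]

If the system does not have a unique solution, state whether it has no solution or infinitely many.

x_1 = 2, x_2 = 6, x_3 = 1

Row-reduce the augmented matrix:
R1 ← R1 / (-5).
R2 ← R2 − 4·R1.
R3 ← R3 − 1·R1.
R2 ← R2 / (4/5).
R1 ← R1 + 6/5·R2.
R3 ← R3 + 19/5·R2.
R3 ← R3 / (21/4).
R1 ← R1 − 5/2·R3.
R2 ← R2 − 7/4·R3.
Reading off the reduced rows gives x_1 = 2, x_2 = 6, x_3 = 1.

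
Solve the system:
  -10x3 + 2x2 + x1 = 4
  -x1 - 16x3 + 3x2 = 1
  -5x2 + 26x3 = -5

infinitely many solutions

Row-reduce:
R2 ← R2 + 1·R1.
R2 ← R2 / (5).
R1 ← R1 − 2·R2.
R3 ← R3 + 5·R2.
Rank is 2 with 3 unknowns, leaving x3 free.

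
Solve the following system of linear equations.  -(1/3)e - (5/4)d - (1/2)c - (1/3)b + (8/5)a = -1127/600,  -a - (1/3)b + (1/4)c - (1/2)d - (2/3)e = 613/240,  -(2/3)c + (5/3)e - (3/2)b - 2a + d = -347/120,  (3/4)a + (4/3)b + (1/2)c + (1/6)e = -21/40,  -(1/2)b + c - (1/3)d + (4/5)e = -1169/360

a = -6/5, b = 3/4, c = -1/4, d = 2/3, e = -3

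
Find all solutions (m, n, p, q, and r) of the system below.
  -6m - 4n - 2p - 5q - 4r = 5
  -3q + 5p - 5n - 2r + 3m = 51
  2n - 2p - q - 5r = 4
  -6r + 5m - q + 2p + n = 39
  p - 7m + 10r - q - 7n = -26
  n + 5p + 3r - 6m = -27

no solution

Row-reduce:
R1 ← R1 / (-6).
R2 ← R2 − 3·R1.
R4 ← R4 − 5·R1.
R5 ← R5 + 7·R1.
R6 ← R6 + 6·R1.
R2 ← R2 / (-7).
R1 ← R1 − 2/3·R2.
R3 ← R3 − 2·R2.
R4 ← R4 + 7/3·R2.
R5 ← R5 + 7/3·R2.
R6 ← R6 − 5·R2.
R3 ← R3 / (-6/7).
R1 ← R1 − 5/7·R3.
R2 ← R2 + 4/7·R3.
R4 ← R4 + 1·R3.
R5 ← R5 − 2·R3.
R6 ← R6 − 69/7·R3.
R4 ← R4 / (-1/3).
R1 ← R1 + 11/6·R4.
R2 ← R2 − 5/2·R4.
R3 ← R3 − 3·R4.
R5 ← R5 − 2/3·R4.
R6 ← R6 + 57/2·R4.
Swap R5 and R6.
R5 ← R5 / (19/4).
R1 ← R1 + 1/4·R5.
R2 ← R2 + 19/12·R5.
R3 ← R3 + 1/3·R5.
R4 ← R4 − 5/2·R5.
Row 6 reduces to 0 = 1, a contradiction. The system is inconsistent.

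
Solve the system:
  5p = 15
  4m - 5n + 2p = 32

infinitely many solutions

Row-reduce:
Swap R1 and R2.
R1 ← R1 / (4).
R2 ← R2 / (5).
R1 ← R1 − 1/2·R2.
Rank is 2 with 3 unknowns, leaving n free.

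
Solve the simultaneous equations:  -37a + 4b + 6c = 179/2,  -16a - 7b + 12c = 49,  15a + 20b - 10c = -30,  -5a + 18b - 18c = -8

no solution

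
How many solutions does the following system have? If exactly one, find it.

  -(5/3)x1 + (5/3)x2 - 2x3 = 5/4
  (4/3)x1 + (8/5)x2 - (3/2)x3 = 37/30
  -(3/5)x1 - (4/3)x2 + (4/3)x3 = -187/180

x1 = 1/4, x2 = -1, x3 = -5/3

Row-reduce the augmented matrix:
R1 ← R1 / (-5/3).
R2 ← R2 − 4/3·R1.
R3 ← R3 + 3/5·R1.
R2 ← R2 / (44/15).
R1 ← R1 + 1·R2.
R3 ← R3 + 29/15·R2.
R3 ← R3 / (67/6600).
R1 ← R1 − 63/440·R3.
R2 ← R2 + 93/88·R3.
Reading off the reduced rows gives x1 = 1/4, x2 = -1, x3 = -5/3.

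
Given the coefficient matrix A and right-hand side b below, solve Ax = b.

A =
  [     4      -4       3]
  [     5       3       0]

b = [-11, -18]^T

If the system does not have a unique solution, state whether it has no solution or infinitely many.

infinitely many solutions

Row-reduce:
R1 ← R1 / (4).
R2 ← R2 − 5·R1.
R2 ← R2 / (8).
R1 ← R1 + 1·R2.
Rank is 2 with 3 unknowns, leaving x_3 free.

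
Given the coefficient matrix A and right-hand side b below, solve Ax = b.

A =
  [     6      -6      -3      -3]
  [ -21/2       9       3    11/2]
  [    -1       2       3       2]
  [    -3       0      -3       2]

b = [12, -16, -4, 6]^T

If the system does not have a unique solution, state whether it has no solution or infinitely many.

no solution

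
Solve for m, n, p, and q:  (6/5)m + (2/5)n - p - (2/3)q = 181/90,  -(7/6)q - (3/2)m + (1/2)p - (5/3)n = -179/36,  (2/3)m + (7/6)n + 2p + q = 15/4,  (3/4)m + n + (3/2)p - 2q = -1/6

m = 3, n = -1/2, p = 1/2, q = 4/3

Row-reduce the augmented matrix:
R1 ← R1 / (6/5).
R2 ← R2 + 3/2·R1.
R3 ← R3 − 2/3·R1.
R4 ← R4 − 3/4·R1.
R2 ← R2 / (-7/6).
R1 ← R1 − 1/3·R2.
R3 ← R3 − 17/18·R2.
R4 ← R4 − 3/4·R2.
R3 ← R3 / (491/252).
R1 ← R1 + 22/21·R3.
R2 ← R2 − 9/14·R3.
R4 ← R4 − 23/14·R3.
R4 ← R4 / (-5223/1964).
R1 ← R1 + 619/491·R4.
R2 ← R2 − 882/491·R4.
R3 ← R3 + 188/1473·R4.
Reading off the reduced rows gives m = 3, n = -1/2, p = 1/2, q = 4/3.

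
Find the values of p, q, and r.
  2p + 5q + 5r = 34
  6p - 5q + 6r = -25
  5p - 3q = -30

Row-reduce the augmented matrix:
R1 ← R1 / (2).
R2 ← R2 − 6·R1.
R3 ← R3 − 5·R1.
R2 ← R2 / (-20).
R1 ← R1 − 5/2·R2.
R3 ← R3 + 31/2·R2.
R3 ← R3 / (-221/40).
R1 ← R1 − 11/8·R3.
R2 ← R2 − 9/20·R3.
Reading off the reduced rows gives p = -3, q = 5, r = 3.

p = -3, q = 5, r = 3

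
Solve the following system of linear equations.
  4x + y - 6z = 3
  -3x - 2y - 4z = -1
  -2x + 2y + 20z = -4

Row-reduce:
R1 ← R1 / (4).
R2 ← R2 + 3·R1.
R3 ← R3 + 2·R1.
R2 ← R2 / (-5/4).
R1 ← R1 − 1/4·R2.
R3 ← R3 − 5/2·R2.
Rank is 2 with 3 unknowns, leaving z free.

infinitely many solutions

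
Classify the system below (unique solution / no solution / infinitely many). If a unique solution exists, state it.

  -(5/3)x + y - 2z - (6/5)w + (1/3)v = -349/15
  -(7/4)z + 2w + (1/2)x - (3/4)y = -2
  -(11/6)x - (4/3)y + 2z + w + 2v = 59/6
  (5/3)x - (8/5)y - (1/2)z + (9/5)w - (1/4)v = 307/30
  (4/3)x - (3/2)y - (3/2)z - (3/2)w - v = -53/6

Row-reduce the augmented matrix:
R1 ← R1 / (-5/3).
R2 ← R2 − 1/2·R1.
R3 ← R3 + 11/6·R1.
R4 ← R4 − 5/3·R1.
R5 ← R5 − 4/3·R1.
R2 ← R2 / (-9/20).
R1 ← R1 + 3/5·R2.
R3 ← R3 + 73/30·R2.
R4 ← R4 + 3/5·R2.
R5 ← R5 + 7/10·R2.
R3 ← R3 / (913/54).
R1 ← R1 − 13/3·R3.
R2 ← R2 − 47/9·R3.
R4 ← R4 − 19/30·R3.
R5 ← R5 − 5/9·R3.
R4 ← R4 / (-30617/22825).
R1 ← R1 − 966/4565·R4.
R2 ← R2 + 7404/4565·R4.
R3 ← R3 + 1768/4565·R4.
R5 ← R5 + 43787/9130·R4.
R5 ← R5 / (-25921/43224).
R1 ← R1 + 2261/3602·R5.
R2 ← R2 + 810/1801·R5.
R3 ← R3 − 491/5403·R5.
R4 ← R4 − 1465/21612·R5.
Reading off the reduced rows gives x = 5, y = 0, z = 6, w = 3, v = 2.

x = 5, y = 0, z = 6, w = 3, v = 2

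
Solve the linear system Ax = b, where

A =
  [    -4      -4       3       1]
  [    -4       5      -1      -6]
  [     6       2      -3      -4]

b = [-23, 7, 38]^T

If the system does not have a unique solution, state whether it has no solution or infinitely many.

infinitely many solutions

Row-reduce:
R1 ← R1 / (-4).
R2 ← R2 + 4·R1.
R3 ← R3 − 6·R1.
R2 ← R2 / (9).
R1 ← R1 − 1·R2.
R3 ← R3 + 4·R2.
R3 ← R3 / (-5/18).
R1 ← R1 + 11/36·R3.
R2 ← R2 + 4/9·R3.
Rank is 3 with 4 unknowns, leaving x_4 free.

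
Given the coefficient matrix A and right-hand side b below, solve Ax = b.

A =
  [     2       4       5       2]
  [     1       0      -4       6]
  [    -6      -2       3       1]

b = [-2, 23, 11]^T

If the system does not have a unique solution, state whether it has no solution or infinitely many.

infinitely many solutions

Row-reduce:
R1 ← R1 / (2).
R2 ← R2 − 1·R1.
R3 ← R3 + 6·R1.
R2 ← R2 / (-2).
R1 ← R1 − 2·R2.
R3 ← R3 − 10·R2.
R3 ← R3 / (-29/2).
R1 ← R1 + 4·R3.
R2 ← R2 − 13/4·R3.
Rank is 3 with 4 unknowns, leaving x_4 free.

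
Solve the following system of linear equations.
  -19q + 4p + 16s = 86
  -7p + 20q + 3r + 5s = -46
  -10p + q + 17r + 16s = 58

infinitely many solutions

Row-reduce:
R1 ← R1 / (4).
R2 ← R2 + 7·R1.
R3 ← R3 + 10·R1.
R2 ← R2 / (-53/4).
R1 ← R1 + 19/4·R2.
R3 ← R3 + 93/2·R2.
R3 ← R3 / (343/53).
R1 ← R1 + 57/53·R3.
R2 ← R2 + 12/53·R3.
Rank is 3 with 4 unknowns, leaving s free.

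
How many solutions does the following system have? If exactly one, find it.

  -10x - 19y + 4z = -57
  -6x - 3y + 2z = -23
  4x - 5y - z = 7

no solution

Row-reduce:
R1 ← R1 / (-10).
R2 ← R2 + 6·R1.
R3 ← R3 − 4·R1.
R2 ← R2 / (42/5).
R1 ← R1 − 19/10·R2.
R3 ← R3 + 63/5·R2.
Row 3 reduces to 0 = 1, a contradiction. The system is inconsistent.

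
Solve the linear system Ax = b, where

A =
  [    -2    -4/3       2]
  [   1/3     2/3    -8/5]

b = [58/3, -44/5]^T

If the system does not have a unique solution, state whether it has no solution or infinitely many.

infinitely many solutions

Row-reduce:
R1 ← R1 / (-2).
R2 ← R2 − 1/3·R1.
R2 ← R2 / (4/9).
R1 ← R1 − 2/3·R2.
Rank is 2 with 3 unknowns, leaving x_3 free.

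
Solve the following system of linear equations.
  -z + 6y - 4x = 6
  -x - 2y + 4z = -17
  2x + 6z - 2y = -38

x = -3, y = -2, z = -6

Row-reduce the augmented matrix:
R1 ← R1 / (-4).
R2 ← R2 + 1·R1.
R3 ← R3 − 2·R1.
R2 ← R2 / (-7/2).
R1 ← R1 + 3/2·R2.
R3 ← R3 − 1·R2.
R3 ← R3 / (47/7).
R1 ← R1 + 11/7·R3.
R2 ← R2 + 17/14·R3.
Reading off the reduced rows gives x = -3, y = -2, z = -6.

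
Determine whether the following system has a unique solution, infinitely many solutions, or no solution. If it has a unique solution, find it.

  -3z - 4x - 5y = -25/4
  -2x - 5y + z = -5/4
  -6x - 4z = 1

x = -3/2, y = 5/4, z = 2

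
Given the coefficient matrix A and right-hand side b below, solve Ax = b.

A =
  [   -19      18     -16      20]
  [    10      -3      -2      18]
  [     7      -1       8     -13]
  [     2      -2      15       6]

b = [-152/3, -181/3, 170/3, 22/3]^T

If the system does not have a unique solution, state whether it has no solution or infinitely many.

x_1 = 2/3, x_2 = 3, x_3 = 2, x_4 = -3

Row-reduce the augmented matrix:
R1 ← R1 / (-19).
R2 ← R2 − 10·R1.
R3 ← R3 − 7·R1.
R4 ← R4 − 2·R1.
R2 ← R2 / (123/19).
R1 ← R1 + 18/19·R2.
R3 ← R3 − 107/19·R2.
R4 ← R4 + 2/19·R2.
R3 ← R3 / (458/41).
R1 ← R1 + 28/41·R3.
R2 ← R2 + 66/41·R3.
R4 ← R4 − 539/41·R3.
R4 ← R4 / (61007/1374).
R1 ← R1 − 866/687·R4.
R2 ← R2 − 13/687·R4.
R3 ← R3 + 3745/1374·R4.
Reading off the reduced rows gives x_1 = 2/3, x_2 = 3, x_3 = 2, x_4 = -3.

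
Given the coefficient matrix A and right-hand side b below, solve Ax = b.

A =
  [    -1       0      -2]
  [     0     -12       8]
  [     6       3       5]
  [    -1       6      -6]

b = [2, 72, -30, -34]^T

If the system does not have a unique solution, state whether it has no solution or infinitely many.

x_1 = -2, x_2 = -6, x_3 = 0

Row-reduce the augmented matrix:
R1 ← R1 / (-1).
R3 ← R3 − 6·R1.
R4 ← R4 + 1·R1.
R2 ← R2 / (-12).
R3 ← R3 − 3·R2.
R4 ← R4 − 6·R2.
R3 ← R3 / (-5).
R1 ← R1 − 2·R3.
R2 ← R2 + 2/3·R3.
R4 reduces to 0 = 0, so the extra equation is consistent.
Reading off the reduced rows gives x_1 = -2, x_2 = -6, x_3 = 0.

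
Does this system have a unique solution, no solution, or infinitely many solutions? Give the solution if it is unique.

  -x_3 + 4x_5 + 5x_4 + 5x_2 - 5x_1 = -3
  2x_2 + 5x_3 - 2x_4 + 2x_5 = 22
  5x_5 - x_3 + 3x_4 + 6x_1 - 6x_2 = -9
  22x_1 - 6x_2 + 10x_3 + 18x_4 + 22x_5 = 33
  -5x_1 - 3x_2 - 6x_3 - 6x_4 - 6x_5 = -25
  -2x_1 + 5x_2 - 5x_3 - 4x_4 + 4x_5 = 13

no solution

Row-reduce:
R1 ← R1 / (-5).
R3 ← R3 − 6·R1.
R4 ← R4 − 22·R1.
R5 ← R5 + 5·R1.
R6 ← R6 + 2·R1.
R2 ← R2 / (2).
R1 ← R1 + 1·R2.
R4 ← R4 − 16·R2.
R5 ← R5 + 8·R2.
R6 ← R6 − 3·R2.
R3 ← R3 / (-11/5).
R1 ← R1 − 27/10·R3.
R2 ← R2 − 5/2·R3.
R4 ← R4 + 172/5·R3.
R5 ← R5 − 15·R3.
R6 ← R6 + 121/10·R3.
R4 ← R4 / (-932/11).
R1 ← R1 − 199/22·R4.
R2 ← R2 − 203/22·R4.
R3 ← R3 + 45/11·R4.
R5 ← R5 − 466/11·R4.
R6 ← R6 + 105/2·R4.
Swap R5 and R6.
R5 ← R5 / (24071/932).
R1 ← R1 + 1503/932·R5.
R2 ← R2 + 1847/932·R5.
R3 ← R3 − 841/466·R5.
R4 ← R4 − 713/466·R5.
Row 6 reduces to 0 = 1/2, a contradiction. The system is inconsistent.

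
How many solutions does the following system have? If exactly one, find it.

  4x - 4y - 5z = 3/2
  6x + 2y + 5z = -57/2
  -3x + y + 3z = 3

x = -3, y = -3/2, z = -3/2

Row-reduce the augmented matrix:
R1 ← R1 / (4).
R2 ← R2 − 6·R1.
R3 ← R3 + 3·R1.
R2 ← R2 / (8).
R1 ← R1 + 1·R2.
R3 ← R3 + 2·R2.
R3 ← R3 / (19/8).
R1 ← R1 − 5/16·R3.
R2 ← R2 − 25/16·R3.
Reading off the reduced rows gives x = -3, y = -3/2, z = -3/2.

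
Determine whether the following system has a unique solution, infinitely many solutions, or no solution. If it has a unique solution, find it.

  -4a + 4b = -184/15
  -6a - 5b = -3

a = 5/3, b = -7/5

Row-reduce the augmented matrix:
R1 ← R1 / (-4).
R2 ← R2 + 6·R1.
R2 ← R2 / (-11).
R1 ← R1 + 1·R2.
Reading off the reduced rows gives a = 5/3, b = -7/5.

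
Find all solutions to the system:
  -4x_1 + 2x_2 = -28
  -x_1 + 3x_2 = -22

x_1 = 4, x_2 = -6

From equation 2: x_1 = 22 + 3·x_2.
Substitute into equation 1 and solve: x_2 = -6.
Then x_1 = 4.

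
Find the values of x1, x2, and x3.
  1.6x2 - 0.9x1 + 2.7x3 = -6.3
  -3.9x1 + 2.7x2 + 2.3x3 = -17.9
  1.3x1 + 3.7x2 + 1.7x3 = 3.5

x1 = 4, x2 = 0, x3 = -1

Row-reduce the augmented matrix:
R1 ← R1 / (-9/10).
R2 ← R2 + 39/10·R1.
R3 ← R3 − 13/10·R1.
R2 ← R2 / (-127/30).
R1 ← R1 + 16/9·R2.
R3 ← R3 − 541/90·R2.
R3 ← R3 / (-14759/1905).
R1 ← R1 − 361/381·R3.
R2 ← R2 − 282/127·R3.
Reading off the reduced rows gives x1 = 4, x2 = 0, x3 = -1.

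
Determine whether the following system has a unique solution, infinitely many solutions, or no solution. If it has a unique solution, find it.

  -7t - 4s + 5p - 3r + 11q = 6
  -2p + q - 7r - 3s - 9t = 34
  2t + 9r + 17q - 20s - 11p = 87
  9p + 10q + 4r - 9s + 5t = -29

Row-reduce:
R1 ← R1 / (5).
R2 ← R2 + 2·R1.
R3 ← R3 + 11·R1.
R4 ← R4 − 9·R1.
R2 ← R2 / (27/5).
R1 ← R1 − 11/5·R2.
R3 ← R3 − 206/5·R2.
R4 ← R4 + 49/5·R2.
R3 ← R3 / (1754/27).
R1 ← R1 − 74/27·R3.
R2 ← R2 + 41/27·R3.
R4 ← R4 + 148/27·R3.
R4 ← R4 / (-8434/877).
R1 ← R1 − 709/877·R4.
R2 ← R2 + 618/877·R4.
R3 ← R3 − 85/877·R4.
Rank is 4 with 5 unknowns, leaving t free.

infinitely many solutions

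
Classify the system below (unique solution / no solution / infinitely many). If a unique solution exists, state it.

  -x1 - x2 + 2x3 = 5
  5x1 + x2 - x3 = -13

Row-reduce:
R1 ← R1 / (-1).
R2 ← R2 − 5·R1.
R2 ← R2 / (-4).
R1 ← R1 − 1·R2.
Rank is 2 with 3 unknowns, leaving x3 free.

infinitely many solutions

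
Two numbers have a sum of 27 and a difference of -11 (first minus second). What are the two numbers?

first number: 8, second number: 19

Let x = first number, y = second number.
  y + x = 27
  x - y = -11
From equation 1: x = 27 − y.
Substitute into equation 2 and solve: y = 19.
Then x = 8.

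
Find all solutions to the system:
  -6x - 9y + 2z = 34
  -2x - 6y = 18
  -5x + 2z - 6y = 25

infinitely many solutions

Row-reduce:
R1 ← R1 / (-6).
R2 ← R2 + 2·R1.
R3 ← R3 + 5·R1.
R2 ← R2 / (-3).
R1 ← R1 − 3/2·R2.
R3 ← R3 − 3/2·R2.
Rank is 2 with 3 unknowns, leaving z free.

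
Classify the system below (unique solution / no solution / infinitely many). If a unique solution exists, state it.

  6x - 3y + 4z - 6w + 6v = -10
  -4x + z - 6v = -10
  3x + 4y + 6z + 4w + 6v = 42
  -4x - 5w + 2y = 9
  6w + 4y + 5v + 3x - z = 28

x = -6, y = 0, z = 2, w = 3, v = 6

Row-reduce the augmented matrix:
R1 ← R1 / (6).
R2 ← R2 + 4·R1.
R3 ← R3 − 3·R1.
R4 ← R4 + 4·R1.
R5 ← R5 − 3·R1.
R2 ← R2 / (-2).
R1 ← R1 + 1/2·R2.
R3 ← R3 − 11/2·R2.
R5 ← R5 − 11/2·R2.
R3 ← R3 / (169/12).
R1 ← R1 + 1/4·R3.
R2 ← R2 + 11/6·R3.
R4 ← R4 − 8/3·R3.
R5 ← R5 − 85/12·R3.
R4 ← R4 / (-1393/169).
R1 ← R1 + 12/169·R4.
R2 ← R2 − 250/169·R4.
R3 ← R3 + 48/169·R4.
R5 ← R5 − 2/169·R4.
R5 ← R5 / (-445/199).
R1 ← R1 − 282/199·R5.
R2 ← R2 − 294/199·R5.
R3 ← R3 + 66/199·R5.
R4 ← R4 + 108/199·R5.
Reading off the reduced rows gives x = -6, y = 0, z = 2, w = 3, v = 6.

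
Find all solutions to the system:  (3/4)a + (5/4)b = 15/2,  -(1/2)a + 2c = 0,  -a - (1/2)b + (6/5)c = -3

Row-reduce the augmented matrix:
R1 ← R1 / (3/4).
R2 ← R2 + 1/2·R1.
R3 ← R3 + 1·R1.
R2 ← R2 / (5/6).
R1 ← R1 − 5/3·R2.
R3 ← R3 − 7/6·R2.
R3 ← R3 / (-8/5).
R1 ← R1 + 4·R3.
R2 ← R2 − 12/5·R3.
Reading off the reduced rows gives a = 0, b = 6, c = 0.

a = 0, b = 6, c = 0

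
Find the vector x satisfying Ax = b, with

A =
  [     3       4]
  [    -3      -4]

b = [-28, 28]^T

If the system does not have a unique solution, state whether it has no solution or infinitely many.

infinitely many solutions

Row-reduce:
R1 ← R1 / (3).
R2 ← R2 + 3·R1.
Rank is 1 with 2 unknowns, leaving x_2 free.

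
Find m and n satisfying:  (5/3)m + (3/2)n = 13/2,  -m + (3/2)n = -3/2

m = 3, n = 1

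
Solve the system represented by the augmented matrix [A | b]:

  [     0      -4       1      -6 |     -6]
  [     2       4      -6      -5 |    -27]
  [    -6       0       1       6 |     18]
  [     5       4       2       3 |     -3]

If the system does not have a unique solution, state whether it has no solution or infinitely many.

Row-reduce the augmented matrix:
Swap R1 and R2.
R1 ← R1 / (2).
R3 ← R3 + 6·R1.
R4 ← R4 − 5·R1.
R2 ← R2 / (-4).
R1 ← R1 − 2·R2.
R3 ← R3 − 12·R2.
R4 ← R4 + 6·R2.
R3 ← R3 / (-14).
R1 ← R1 + 5/2·R3.
R2 ← R2 + 1/4·R3.
R4 ← R4 − 31/2·R3.
R4 ← R4 / (-151/28).
R1 ← R1 + 19/28·R4.
R2 ← R2 − 111/56·R4.
R3 ← R3 − 27/14·R4.
Reading off the reduced rows gives x_1 = 0, x_2 = -3, x_3 = 0, x_4 = 3.

x_1 = 0, x_2 = -3, x_3 = 0, x_4 = 3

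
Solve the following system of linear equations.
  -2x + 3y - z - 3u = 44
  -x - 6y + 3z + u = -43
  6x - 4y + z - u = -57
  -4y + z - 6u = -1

x = -6, y = 5, z = -5, u = -4

Row-reduce the augmented matrix:
R1 ← R1 / (-2).
R2 ← R2 + 1·R1.
R3 ← R3 − 6·R1.
R2 ← R2 / (-15/2).
R1 ← R1 + 3/2·R2.
R3 ← R3 − 5·R2.
R4 ← R4 + 4·R2.
R3 ← R3 / (1/3).
R1 ← R1 + 1/5·R3.
R2 ← R2 + 7/15·R3.
R4 ← R4 + 13/15·R3.
R4 ← R4 / (-29).
R1 ← R1 + 4·R4.
R2 ← R2 + 12·R4.
R3 ← R3 + 25·R4.
Reading off the reduced rows gives x = -6, y = 5, z = -5, u = -4.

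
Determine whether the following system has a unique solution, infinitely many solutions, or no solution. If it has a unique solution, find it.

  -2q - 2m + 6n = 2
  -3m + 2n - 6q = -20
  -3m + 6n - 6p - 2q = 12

infinitely many solutions

Row-reduce:
R1 ← R1 / (-2).
R2 ← R2 + 3·R1.
R3 ← R3 + 3·R1.
R2 ← R2 / (-7).
R1 ← R1 + 3·R2.
R3 ← R3 + 3·R2.
R3 ← R3 / (-6).
Rank is 3 with 4 unknowns, leaving q free.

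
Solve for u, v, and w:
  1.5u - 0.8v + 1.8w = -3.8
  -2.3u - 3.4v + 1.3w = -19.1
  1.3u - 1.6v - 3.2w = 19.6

u = 4, v = 1, w = -5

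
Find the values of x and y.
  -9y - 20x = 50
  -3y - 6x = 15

x = -5/2, y = 0

Row-reduce the augmented matrix:
R1 ← R1 / (-20).
R2 ← R2 + 6·R1.
R2 ← R2 / (-3/10).
R1 ← R1 − 9/20·R2.
Reading off the reduced rows gives x = -5/2, y = 0.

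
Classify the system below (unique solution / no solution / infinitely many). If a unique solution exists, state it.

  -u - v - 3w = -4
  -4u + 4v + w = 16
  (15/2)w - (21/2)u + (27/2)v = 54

Row-reduce:
R1 ← R1 / (-1).
R2 ← R2 + 4·R1.
R3 ← R3 + 21/2·R1.
R2 ← R2 / (8).
R1 ← R1 − 1·R2.
R3 ← R3 − 24·R2.
Rank is 2 with 3 unknowns, leaving w free.

infinitely many solutions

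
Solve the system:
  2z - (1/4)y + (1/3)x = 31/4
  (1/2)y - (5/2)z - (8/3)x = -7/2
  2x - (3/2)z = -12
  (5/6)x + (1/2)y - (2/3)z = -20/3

Row-reduce the augmented matrix:
R1 ← R1 / (1/3).
R2 ← R2 + 8/3·R1.
R3 ← R3 − 2·R1.
R4 ← R4 − 5/6·R1.
R2 ← R2 / (-3/2).
R1 ← R1 + 3/4·R2.
R3 ← R3 − 3/2·R2.
R4 ← R4 − 9/8·R2.
Swap R3 and R4.
R3 ← R3 / (107/24).
R1 ← R1 + 3/4·R3.
R2 ← R2 + 9·R3.
R4 reduces to 0 = 0, so the extra equation is consistent.
Reading off the reduced rows gives x = -3, y = -3, z = 4.

x = -3, y = -3, z = 4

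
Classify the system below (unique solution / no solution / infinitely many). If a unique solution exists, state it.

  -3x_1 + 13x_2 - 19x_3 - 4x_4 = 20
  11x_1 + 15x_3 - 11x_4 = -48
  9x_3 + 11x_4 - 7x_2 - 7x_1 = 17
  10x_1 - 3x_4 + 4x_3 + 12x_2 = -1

x_1 = 0, x_2 = 1, x_3 = -1, x_4 = 3

Row-reduce the augmented matrix:
R1 ← R1 / (-3).
R2 ← R2 − 11·R1.
R3 ← R3 + 7·R1.
R4 ← R4 − 10·R1.
R2 ← R2 / (143/3).
R1 ← R1 + 13/3·R2.
R3 ← R3 + 112/3·R2.
R4 ← R4 − 166/3·R2.
R3 ← R3 / (1504/143).
R1 ← R1 − 15/11·R3.
R2 ← R2 + 164/143·R3.
R4 ← R4 − 590/143·R3.
R4 ← R4 / (10055/752).
R1 ← R1 + 1549/1504·R4.
R2 ← R2 + 193/376·R4.
R3 ← R3 − 33/1504·R4.
Reading off the reduced rows gives x_1 = 0, x_2 = 1, x_3 = -1, x_4 = 3.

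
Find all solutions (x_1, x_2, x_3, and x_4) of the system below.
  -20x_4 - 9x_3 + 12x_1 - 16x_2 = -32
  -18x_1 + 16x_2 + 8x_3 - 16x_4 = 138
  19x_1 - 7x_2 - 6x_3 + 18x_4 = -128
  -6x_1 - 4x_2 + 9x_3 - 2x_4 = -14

x_1 = -5, x_2 = 3, x_3 = -4, x_4 = -2

Row-reduce the augmented matrix:
R1 ← R1 / (12).
R2 ← R2 + 18·R1.
R3 ← R3 − 19·R1.
R4 ← R4 + 6·R1.
R2 ← R2 / (-8).
R1 ← R1 + 4/3·R2.
R3 ← R3 − 55/3·R2.
R4 ← R4 + 12·R2.
R3 ← R3 / (-209/48).
R1 ← R1 − 1/6·R3.
R2 ← R2 − 11/16·R3.
R4 ← R4 − 51/4·R3.
R4 ← R4 / (-22206/209).
R1 ← R1 − 808/209·R4.
R2 ← R2 + 58/19·R4.
R3 ← R3 − 2676/209·R4.
Reading off the reduced rows gives x_1 = -5, x_2 = 3, x_3 = -4, x_4 = -2.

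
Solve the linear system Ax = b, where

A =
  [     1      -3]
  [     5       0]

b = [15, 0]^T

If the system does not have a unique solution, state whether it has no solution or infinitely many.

x_1 = 0, x_2 = -5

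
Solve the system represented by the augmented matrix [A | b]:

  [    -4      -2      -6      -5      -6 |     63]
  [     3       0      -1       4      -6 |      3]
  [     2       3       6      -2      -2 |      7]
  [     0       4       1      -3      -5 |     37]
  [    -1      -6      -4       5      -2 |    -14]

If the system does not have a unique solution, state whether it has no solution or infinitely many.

Row-reduce the augmented matrix:
R1 ← R1 / (-4).
R2 ← R2 − 3·R1.
R3 ← R3 − 2·R1.
R5 ← R5 + 1·R1.
R2 ← R2 / (-3/2).
R1 ← R1 − 1/2·R2.
R3 ← R3 − 2·R2.
R4 ← R4 − 4·R2.
R5 ← R5 + 11/2·R2.
R3 ← R3 / (-13/3).
R1 ← R1 + 1/3·R3.
R2 ← R2 − 11/3·R3.
R4 ← R4 + 41/3·R3.
R5 ← R5 − 53/3·R3.
R4 ← R4 / (281/26).
R1 ← R1 − 43/26·R4.
R2 ← R2 + 48/13·R4.
R3 ← R3 − 25/26·R4.
R5 ← R5 + 303/26·R4.
R5 ← R5 / (-2931/281).
R1 ← R1 + 1309/281·R5.
R2 ← R2 − 34/281·R5.
R3 ← R3 − 559/281·R5.
R4 ← R4 − 700/281·R5.
Reading off the reduced rows gives x_1 = -1, x_2 = 1, x_3 = -2, x_4 = -5, x_5 = -4.

x_1 = -1, x_2 = 1, x_3 = -2, x_4 = -5, x_5 = -4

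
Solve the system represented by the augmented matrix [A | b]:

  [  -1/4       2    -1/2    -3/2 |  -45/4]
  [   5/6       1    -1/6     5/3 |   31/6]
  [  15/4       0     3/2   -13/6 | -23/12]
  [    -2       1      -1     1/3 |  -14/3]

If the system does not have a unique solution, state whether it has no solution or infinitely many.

infinitely many solutions

Row-reduce:
R1 ← R1 / (-1/4).
R2 ← R2 − 5/6·R1.
R3 ← R3 − 15/4·R1.
R4 ← R4 + 2·R1.
R2 ← R2 / (23/3).
R1 ← R1 + 8·R2.
R3 ← R3 − 30·R2.
R4 ← R4 + 15·R2.
R3 ← R3 / (27/23).
R1 ← R1 − 2/23·R3.
R2 ← R2 + 11/46·R3.
R4 ← R4 + 27/46·R3.
Rank is 3 with 4 unknowns, leaving x_4 free.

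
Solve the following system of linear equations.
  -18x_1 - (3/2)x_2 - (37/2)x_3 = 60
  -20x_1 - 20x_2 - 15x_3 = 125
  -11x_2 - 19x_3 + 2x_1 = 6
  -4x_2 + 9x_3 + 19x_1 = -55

no solution

Row-reduce:
R1 ← R1 / (-18).
R2 ← R2 + 20·R1.
R3 ← R3 − 2·R1.
R4 ← R4 − 19·R1.
R2 ← R2 / (-55/3).
R1 ← R1 − 1/12·R2.
R3 ← R3 + 67/6·R2.
R4 ← R4 + 67/12·R2.
R3 ← R3 / (-1613/66).
R1 ← R1 − 139/132·R3.
R2 ← R2 + 10/33·R3.
R4 ← R4 + 1613/132·R3.
Row 4 reduces to 0 = 2, a contradiction. The system is inconsistent.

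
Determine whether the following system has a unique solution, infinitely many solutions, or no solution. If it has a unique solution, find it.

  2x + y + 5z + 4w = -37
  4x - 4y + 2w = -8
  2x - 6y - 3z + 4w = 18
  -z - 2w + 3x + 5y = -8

x = -3, y = -1, z = -6, w = 0

Row-reduce the augmented matrix:
R1 ← R1 / (2).
R2 ← R2 − 4·R1.
R3 ← R3 − 2·R1.
R4 ← R4 − 3·R1.
R2 ← R2 / (-6).
R1 ← R1 − 1/2·R2.
R3 ← R3 + 7·R2.
R4 ← R4 − 7/2·R2.
R3 ← R3 / (11/3).
R1 ← R1 − 5/3·R3.
R2 ← R2 − 5/3·R3.
R4 ← R4 + 43/3·R3.
R4 ← R4 / (349/22).
R1 ← R1 + 37/22·R4.
R2 ← R2 + 24/11·R4.
R3 ← R3 − 21/11·R4.
Reading off the reduced rows gives x = -3, y = -1, z = -6, w = 0.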